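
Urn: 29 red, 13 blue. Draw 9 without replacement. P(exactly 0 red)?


Hypergeometric: C(29,0)×C(13,9)/C(42,9)
= 1×715/445891810 = 11/6859874

P(X=0) = 11/6859874 ≈ 0.00%


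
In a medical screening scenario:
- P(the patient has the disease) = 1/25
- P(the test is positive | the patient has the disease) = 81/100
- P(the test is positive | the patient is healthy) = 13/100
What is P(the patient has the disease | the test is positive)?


Using Bayes' theorem:
P(A|B) = P(B|A)·P(A) / P(B)

P(the test is positive) = 81/100 × 1/25 + 13/100 × 24/25
= 81/2500 + 78/625 = 393/2500

P(the patient has the disease|the test is positive) = (81/2500) / (393/2500) = 27/131

P(the patient has the disease|the test is positive) = 27/131 ≈ 20.61%


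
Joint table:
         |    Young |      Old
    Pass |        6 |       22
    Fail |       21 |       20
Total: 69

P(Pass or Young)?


P(Pass∨Young) = P(Pass) + P(Young) - P(Pass∧Young)
= (28 + 27 - 6)/69 = 49/69

P = 49/69 ≈ 71.01%


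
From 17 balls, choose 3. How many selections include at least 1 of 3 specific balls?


Complement: C(17,3) - C(14,3) = 680 - 364 = 316

316


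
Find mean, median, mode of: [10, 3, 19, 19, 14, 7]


Sorted: [3, 7, 10, 14, 19, 19]
Mean = 72/6 = 12
Median = 12
Freq: {10: 1, 3: 1, 19: 2, 14: 1, 7: 1}
Mode: [19]

Mean=12, Median=12, Mode=19


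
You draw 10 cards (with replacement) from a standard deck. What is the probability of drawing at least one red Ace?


P(not a red Ace) = 50/52 = 25/26
P(none in 10 draws) = (25/26)^10 = 95367431640625/141167095653376
P(≥1 red Ace) = 1 - 95367431640625/141167095653376 = 45799664012751/141167095653376

P = 45799664012751/141167095653376 ≈ 32.44%


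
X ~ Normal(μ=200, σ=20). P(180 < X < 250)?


z₁=(180-200)/20=-1.0, z₂=(250-200)/20=2.5
P = Φ(2.5) - Φ(-1.0) = 0.993790 - 0.158655 = 0.835135 ≈ 0.8351

P(180 < X < 250) ≈ 0.8351


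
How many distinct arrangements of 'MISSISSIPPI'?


Letters: 11, freq: {'M': 1, 'I': 4, 'S': 4, 'P': 2}
11!/(1!×4!×4!×2!) = 39916800/1152 = 34650

34650


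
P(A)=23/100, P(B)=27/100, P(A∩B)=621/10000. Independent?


P(A)×P(B) = 621/10000
P(A∩B) = 621/10000
Equal ✓ → Independent

Yes, independent


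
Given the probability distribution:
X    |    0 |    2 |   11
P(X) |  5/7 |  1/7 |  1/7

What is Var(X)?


E[X] = 13/7
E[X²] = 125/7
Var(X) = E[X²] - (E[X])² = 125/7 - 169/49 = 706/49

Var(X) = 706/49 ≈ 14.4082


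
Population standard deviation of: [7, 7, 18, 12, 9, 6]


Mean = 59/6
  (7-59/6)²=289/36
  (7-59/6)²=289/36
  (18-59/6)²=2401/36
  (12-59/6)²=169/36
  (9-59/6)²=25/36
  (6-59/6)²=529/36
Σ(x-μ)² = 617/6
σ² = (617/6)/6 = 617/36

σ = √(617/36) ≈ 4.1399


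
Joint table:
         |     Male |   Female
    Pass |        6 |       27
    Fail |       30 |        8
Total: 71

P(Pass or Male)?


P(Pass∨Male) = P(Pass) + P(Male) - P(Pass∧Male)
= (33 + 36 - 6)/71 = 63/71

P = 63/71 ≈ 88.73%


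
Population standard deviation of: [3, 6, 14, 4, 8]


Mean = 35/5 = 7
  (3-7)²=16
  (6-7)²=1
  (14-7)²=49
  (4-7)²=9
  (8-7)²=1
Σ(x-μ)² = 76
σ² = 76/5

σ = √(76/5) ≈ 3.8987


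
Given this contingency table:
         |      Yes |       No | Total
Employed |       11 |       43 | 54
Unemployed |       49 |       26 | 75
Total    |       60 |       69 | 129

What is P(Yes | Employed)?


P(Yes | Employed) = 11/(11+43) = 11/54

P(Yes|Employed) = 11/54 ≈ 20.37%


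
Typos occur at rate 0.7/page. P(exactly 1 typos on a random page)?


Poisson(λ=0.7): P(X=1) = e^(-λ)×λ^k/k!
= e^(-0.7) × 0.7^1 / 1!
≈ 0.4965853038 × 0.7 / 1 ≈ 0.347610

P(X=1) ≈ 0.347610 ≈ 34.76%


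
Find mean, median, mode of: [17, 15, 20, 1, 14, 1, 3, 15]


Sorted: [1, 1, 3, 14, 15, 15, 17, 20]
Mean = 86/8 = 43/4
Median = 29/2
Freq: {17: 1, 15: 2, 20: 1, 1: 2, 14: 1, 3: 1}
Mode: [1, 15]

Mean=43/4, Median=29/2, Mode=[1, 15]


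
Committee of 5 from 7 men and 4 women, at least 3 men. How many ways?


Count by #men:
  3M,2W: C(7,3)×C(4,2)=210
  4M,1W: C(7,4)×C(4,1)=140
  5M,0W: C(7,5)×C(4,0)=21
Total = 371

371


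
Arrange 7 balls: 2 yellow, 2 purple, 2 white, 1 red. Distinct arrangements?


7!/(2!×2!×2!×1!) = 630

630


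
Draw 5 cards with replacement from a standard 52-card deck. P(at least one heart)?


P(not a heart) = 39/52 = 3/4
P(none in 5 draws) = (3/4)^5 = 243/1024
P(≥1 heart) = 1 - 243/1024 = 781/1024

P = 781/1024 ≈ 76.27%


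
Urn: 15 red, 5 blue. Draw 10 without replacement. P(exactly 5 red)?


Hypergeometric: C(15,5)×C(5,5)/C(20,10)
= 3003×1/184756 = 21/1292

P(X=5) = 21/1292 ≈ 1.63%


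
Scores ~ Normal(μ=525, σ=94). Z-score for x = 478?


z = (x - μ)/σ = (478 - 525)/94 = -0.5

z = -0.5


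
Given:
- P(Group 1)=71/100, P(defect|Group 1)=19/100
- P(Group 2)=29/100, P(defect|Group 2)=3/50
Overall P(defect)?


P(B) = Σ P(B|Aᵢ)×P(Aᵢ)
  19/100×71/100 = 1349/10000
  3/50×29/100 = 87/5000
Sum = 1523/10000

P(defect) = 1523/10000 ≈ 15.23%


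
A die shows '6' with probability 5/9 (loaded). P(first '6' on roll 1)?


Geometric: P(X=1) = (1-p)^(k-1)×p = (4/9)^0×5/9 = 5/9

P(X=1) = 5/9 ≈ 55.56%


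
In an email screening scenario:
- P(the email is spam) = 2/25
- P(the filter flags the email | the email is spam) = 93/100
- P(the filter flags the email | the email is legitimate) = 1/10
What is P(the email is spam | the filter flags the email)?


Using Bayes' theorem:
P(A|B) = P(B|A)·P(A) / P(B)

P(the filter flags the email) = 93/100 × 2/25 + 1/10 × 23/25
= 93/1250 + 23/250 = 104/625

P(the email is spam|the filter flags the email) = (93/1250) / (104/625) = 93/208

P(the email is spam|the filter flags the email) = 93/208 ≈ 44.71%


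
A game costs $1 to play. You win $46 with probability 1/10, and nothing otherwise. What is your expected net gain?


E[gain] = (46-1)×1/10 + (-1)×9/10
= 9/2 - 9/10 = 18/5

Expected net gain = $18/5 ≈ $3.60


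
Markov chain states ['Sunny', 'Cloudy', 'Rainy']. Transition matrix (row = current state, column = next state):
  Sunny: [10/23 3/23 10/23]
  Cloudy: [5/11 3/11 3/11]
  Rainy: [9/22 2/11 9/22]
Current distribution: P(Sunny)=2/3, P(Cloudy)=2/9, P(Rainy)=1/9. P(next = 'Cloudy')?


P(next=Cloudy) = Σᵢ P(now=i)×P(i→Cloudy)
= 2/3×3/23 + 2/9×3/11 + 1/9×2/11
= 2/23 + 2/33 + 2/99 = 382/2277

P = 382/2277 ≈ 0.1678


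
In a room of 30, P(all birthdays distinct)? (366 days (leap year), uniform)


P(all different) = Π(366-i)/366 for i=0..29
= (366/366)×(365/366)×...×(337/366)
= 0.294697

P ≈ 0.2947 ≈ 29.47%


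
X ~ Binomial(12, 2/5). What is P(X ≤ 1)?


P(X ≤ 1) = Σ P(X=i) for i=0..1
P(X=0) = 531441/244140625
P(X=1) = 4251528/244140625
Sum = 4782969/244140625

P(X ≤ 1) = 4782969/244140625 ≈ 1.96%


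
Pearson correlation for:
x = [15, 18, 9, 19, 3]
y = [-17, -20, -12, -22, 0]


n=5, Σx=64, Σy=-71, Σxy=-1141, Σx²=1000, Σy²=1317
r = (5×(-1141) - 64×(-71))/√((5×1000 - 64²)(5×1317 - (-71)²))
= -1161/√(904×1544) = -1161/√1395776 ≈ -1161/1181.4296 ≈ -0.9827

r ≈ -0.9827


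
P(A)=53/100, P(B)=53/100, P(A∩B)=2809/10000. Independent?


P(A)×P(B) = 2809/10000
P(A∩B) = 2809/10000
Equal ✓ → Independent

Yes, independent


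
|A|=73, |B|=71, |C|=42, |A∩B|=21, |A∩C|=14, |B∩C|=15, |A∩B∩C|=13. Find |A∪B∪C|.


|A∪B∪C| = 73+71+42-21-14-15+13 = 149

|A∪B∪C| = 149


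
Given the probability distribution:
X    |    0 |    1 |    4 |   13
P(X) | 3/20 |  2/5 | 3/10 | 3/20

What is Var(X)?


E[X] = 71/20
E[X²] = 611/20
Var(X) = E[X²] - (E[X])² = 611/20 - 5041/400 = 7179/400

Var(X) = 7179/400 ≈ 17.9475


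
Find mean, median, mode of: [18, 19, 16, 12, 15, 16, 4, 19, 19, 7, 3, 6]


Sorted: [3, 4, 6, 7, 12, 15, 16, 16, 18, 19, 19, 19]
Mean = 154/12 = 77/6
Median = 31/2
Freq: {18: 1, 19: 3, 16: 2, 12: 1, 15: 1, 4: 1, 7: 1, 3: 1, 6: 1}
Mode: [19]

Mean=77/6, Median=31/2, Mode=19


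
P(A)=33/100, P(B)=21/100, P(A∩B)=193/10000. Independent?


P(A)×P(B) = 693/10000
P(A∩B) = 193/10000
Not equal → NOT independent

No, not independent


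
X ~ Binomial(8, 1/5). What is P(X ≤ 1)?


P(X ≤ 1) = Σ P(X=i) for i=0..1
P(X=0) = 65536/390625
P(X=1) = 131072/390625
Sum = 196608/390625

P(X ≤ 1) = 196608/390625 ≈ 50.33%


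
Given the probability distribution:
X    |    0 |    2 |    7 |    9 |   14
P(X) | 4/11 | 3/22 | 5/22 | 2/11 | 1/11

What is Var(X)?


E[X] = 105/22
E[X²] = 973/22
Var(X) = E[X²] - (E[X])² = 973/22 - 11025/484 = 10381/484

Var(X) = 10381/484 ≈ 21.4483


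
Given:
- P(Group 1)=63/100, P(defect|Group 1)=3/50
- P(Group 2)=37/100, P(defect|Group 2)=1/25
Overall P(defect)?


P(B) = Σ P(B|Aᵢ)×P(Aᵢ)
  3/50×63/100 = 189/5000
  1/25×37/100 = 37/2500
Sum = 263/5000

P(defect) = 263/5000 ≈ 5.26%


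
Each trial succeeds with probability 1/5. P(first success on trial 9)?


Geometric: P(X=9) = (1-p)^(k-1)×p = (4/5)^8×1/5 = 65536/1953125

P(X=9) = 65536/1953125 ≈ 3.36%


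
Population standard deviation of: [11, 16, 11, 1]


Mean = 39/4
  (11-39/4)²=25/16
  (16-39/4)²=625/16
  (11-39/4)²=25/16
  (1-39/4)²=1225/16
Σ(x-μ)² = 475/4
σ² = (475/4)/4 = 475/16

σ = √(475/16) ≈ 5.4486


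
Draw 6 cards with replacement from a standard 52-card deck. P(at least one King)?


P(not a King) = 48/52 = 12/13
P(none in 6 draws) = (12/13)^6 = 2985984/4826809
P(≥1 King) = 1 - 2985984/4826809 = 1840825/4826809

P = 1840825/4826809 ≈ 38.14%


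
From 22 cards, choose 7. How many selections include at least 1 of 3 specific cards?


Complement: C(22,7) - C(19,7) = 170544 - 50388 = 120156

120156


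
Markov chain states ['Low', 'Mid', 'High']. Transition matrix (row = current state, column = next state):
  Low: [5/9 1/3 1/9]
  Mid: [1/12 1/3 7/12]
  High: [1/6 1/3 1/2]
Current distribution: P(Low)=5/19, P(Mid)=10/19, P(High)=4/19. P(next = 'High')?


P(next=High) = Σᵢ P(now=i)×P(i→High)
= 5/19×1/9 + 10/19×7/12 + 4/19×1/2
= 5/171 + 35/114 + 2/19 = 151/342

P = 151/342 ≈ 0.4415


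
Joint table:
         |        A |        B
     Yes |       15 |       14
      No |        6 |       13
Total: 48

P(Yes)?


P(Yes) = (15+14)/48 = 29/48

P(Yes) = 29/48 ≈ 60.42%


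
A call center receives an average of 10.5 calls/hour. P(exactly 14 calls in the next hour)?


Poisson(λ=10.5): P(X=14) = e^(-λ)×λ^k/k!
= e^(-10.5) × 10.5^14 / 14!
≈ 2.753644935e-05 × 1.97993159944e+14 / 87178291200 ≈ 0.062539

P(X=14) ≈ 0.062539 ≈ 6.25%


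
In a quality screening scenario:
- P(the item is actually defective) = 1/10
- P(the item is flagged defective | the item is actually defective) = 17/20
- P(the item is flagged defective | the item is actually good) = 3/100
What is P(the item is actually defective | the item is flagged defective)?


Using Bayes' theorem:
P(A|B) = P(B|A)·P(A) / P(B)

P(the item is flagged defective) = 17/20 × 1/10 + 3/100 × 9/10
= 17/200 + 27/1000 = 14/125

P(the item is actually defective|the item is flagged defective) = (17/200) / (14/125) = 85/112

P(the item is actually defective|the item is flagged defective) = 85/112 ≈ 75.89%


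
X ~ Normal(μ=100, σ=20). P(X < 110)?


z = (110-100)/20 = 0.5
P(Z < 0.5) = 0.6915

P(X < 110) ≈ 0.6915


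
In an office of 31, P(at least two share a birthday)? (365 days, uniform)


P(all different) = Π(365-i)/365 for i=0..30
= 0.269545
P(match) = 1 - 0.269545 = 0.730455

P ≈ 0.7305 ≈ 73.05%


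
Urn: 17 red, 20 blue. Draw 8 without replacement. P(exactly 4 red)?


Hypergeometric: C(17,4)×C(20,4)/C(37,8)
= 2380×4845/38608020 = 11305/37851

P(X=4) = 11305/37851 ≈ 29.87%


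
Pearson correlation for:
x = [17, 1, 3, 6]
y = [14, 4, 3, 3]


n=4, Σx=27, Σy=24, Σxy=269, Σx²=335, Σy²=230
r = (4×269 - 27×24)/√((4×335 - 27²)(4×230 - 24²))
= 428/√(611×344) = 428/√210184 ≈ 428/458.4583 ≈ 0.9336

r ≈ 0.9336


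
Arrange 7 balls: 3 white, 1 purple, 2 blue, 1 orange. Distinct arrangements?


7!/(3!×1!×2!×1!) = 420

420


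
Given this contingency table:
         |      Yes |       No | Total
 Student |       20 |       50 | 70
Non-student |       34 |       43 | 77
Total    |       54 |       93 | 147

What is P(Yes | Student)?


P(Yes | Student) = 20/(20+50) = 20/70 = 2/7

P(Yes|Student) = 2/7 ≈ 28.57%


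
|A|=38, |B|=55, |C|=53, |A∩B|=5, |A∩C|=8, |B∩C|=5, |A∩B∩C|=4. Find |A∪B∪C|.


|A∪B∪C| = 38+55+53-5-8-5+4 = 132

|A∪B∪C| = 132


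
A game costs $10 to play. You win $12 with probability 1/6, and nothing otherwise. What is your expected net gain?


E[gain] = (12-10)×1/6 + (-10)×5/6
= 1/3 - 25/3 = -8

Expected net gain = $-8 ≈ $-8.00


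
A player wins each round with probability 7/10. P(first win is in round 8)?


Geometric: P(X=8) = (1-p)^(k-1)×p = (3/10)^7×7/10 = 15309/100000000

P(X=8) = 15309/100000000 ≈ 0.02%


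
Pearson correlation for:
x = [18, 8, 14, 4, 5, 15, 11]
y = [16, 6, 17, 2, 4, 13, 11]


n=7, Σx=75, Σy=69, Σxy=918, Σx²=971, Σy²=891
r = (7×918 - 75×69)/√((7×971 - 75²)(7×891 - 69²))
= 1251/√(1172×1476) = 1251/√1729872 ≈ 1251/1315.2460 ≈ 0.9512

r ≈ 0.9512


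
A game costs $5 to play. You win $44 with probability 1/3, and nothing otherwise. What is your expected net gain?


E[gain] = (44-5)×1/3 + (-5)×2/3
= 13 - 10/3 = 29/3

Expected net gain = $29/3 ≈ $9.67


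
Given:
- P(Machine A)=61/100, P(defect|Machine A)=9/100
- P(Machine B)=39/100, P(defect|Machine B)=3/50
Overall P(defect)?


P(B) = Σ P(B|Aᵢ)×P(Aᵢ)
  9/100×61/100 = 549/10000
  3/50×39/100 = 117/5000
Sum = 783/10000

P(defect) = 783/10000 ≈ 7.83%


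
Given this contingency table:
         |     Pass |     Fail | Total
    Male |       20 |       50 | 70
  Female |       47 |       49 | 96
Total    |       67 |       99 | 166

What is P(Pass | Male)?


P(Pass | Male) = 20/(20+50) = 20/70 = 2/7

P(Pass|Male) = 2/7 ≈ 28.57%


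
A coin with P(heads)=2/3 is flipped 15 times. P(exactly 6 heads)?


Binomial: P(X=6) = C(15,6)×p^6×(1-p)^9
= 5005 × 64/729 × 1/19683 = 320320/14348907

P(X=6) = 320320/14348907 ≈ 2.23%


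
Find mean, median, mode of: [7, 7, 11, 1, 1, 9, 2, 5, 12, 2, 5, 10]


Sorted: [1, 1, 2, 2, 5, 5, 7, 7, 9, 10, 11, 12]
Mean = 72/12 = 6
Median = 6
Freq: {7: 2, 11: 1, 1: 2, 9: 1, 2: 2, 5: 2, 12: 1, 10: 1}
Mode: [1, 2, 5, 7]

Mean=6, Median=6, Mode=[1, 2, 5, 7]


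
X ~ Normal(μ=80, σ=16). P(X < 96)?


z = (96-80)/16 = 1.0
P(Z < 1.0) = 0.8413

P(X < 96) ≈ 0.8413


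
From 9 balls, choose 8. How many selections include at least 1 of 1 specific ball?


Complement: C(9,8) - C(8,8) = 9 - 1 = 8

8


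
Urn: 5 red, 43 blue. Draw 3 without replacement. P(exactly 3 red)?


Hypergeometric: C(5,3)×C(43,0)/C(48,3)
= 10×1/17296 = 5/8648

P(X=3) = 5/8648 ≈ 0.06%


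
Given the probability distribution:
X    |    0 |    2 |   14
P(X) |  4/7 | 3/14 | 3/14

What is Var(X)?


E[X] = 24/7
E[X²] = 300/7
Var(X) = E[X²] - (E[X])² = 300/7 - 576/49 = 1524/49

Var(X) = 1524/49 ≈ 31.1020


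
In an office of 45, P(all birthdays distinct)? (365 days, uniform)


P(all different) = Π(365-i)/365 for i=0..44
= (365/365)×(364/365)×...×(321/365)
= 0.059024

P ≈ 0.0590 ≈ 5.90%


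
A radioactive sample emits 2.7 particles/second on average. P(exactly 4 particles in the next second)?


Poisson(λ=2.7): P(X=4) = e^(-λ)×λ^k/k!
= e^(-2.7) × 2.7^4 / 4!
≈ 0.06720551274 × 53.1441 / 24 ≈ 0.148816

P(X=4) ≈ 0.148816 ≈ 14.88%


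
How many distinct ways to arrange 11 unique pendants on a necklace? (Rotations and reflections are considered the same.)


Free circular arrangements: rotations and reflections both identified.
(n-1)!/2 = 10!/2 = 3628800/2 = 1814400

1814400


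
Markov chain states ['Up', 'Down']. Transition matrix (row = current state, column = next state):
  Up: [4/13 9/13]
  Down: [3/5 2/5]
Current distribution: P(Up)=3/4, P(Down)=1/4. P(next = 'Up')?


P(next=Up) = Σᵢ P(now=i)×P(i→Up)
= 3/4×4/13 + 1/4×3/5
= 3/13 + 3/20 = 99/260

P = 99/260 ≈ 0.3808


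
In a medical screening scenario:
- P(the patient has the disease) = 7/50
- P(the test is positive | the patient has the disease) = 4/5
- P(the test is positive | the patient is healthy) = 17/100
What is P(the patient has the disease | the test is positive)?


Using Bayes' theorem:
P(A|B) = P(B|A)·P(A) / P(B)

P(the test is positive) = 4/5 × 7/50 + 17/100 × 43/50
= 14/125 + 731/5000 = 1291/5000

P(the patient has the disease|the test is positive) = (14/125) / (1291/5000) = 560/1291

P(the patient has the disease|the test is positive) = 560/1291 ≈ 43.38%


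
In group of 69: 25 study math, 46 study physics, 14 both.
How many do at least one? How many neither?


|A∪B| = 25+46-14 = 57
Neither = 69-57 = 12

At least one: 57; Neither: 12


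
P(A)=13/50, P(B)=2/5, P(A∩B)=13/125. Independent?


P(A)×P(B) = 13/125
P(A∩B) = 13/125
Equal ✓ → Independent

Yes, independent


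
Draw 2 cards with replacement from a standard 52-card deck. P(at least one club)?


P(not a club) = 39/52 = 3/4
P(none in 2 draws) = (3/4)^2 = 9/16
P(≥1 club) = 1 - 9/16 = 7/16

P = 7/16 ≈ 43.75%


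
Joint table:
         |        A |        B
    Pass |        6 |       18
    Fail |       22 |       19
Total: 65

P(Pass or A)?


P(Pass∨A) = P(Pass) + P(A) - P(Pass∧A)
= (24 + 28 - 6)/65 = 46/65

P = 46/65 ≈ 70.77%


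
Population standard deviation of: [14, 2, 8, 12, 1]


Mean = 37/5
  (14-37/5)²=1089/25
  (2-37/5)²=729/25
  (8-37/5)²=9/25
  (12-37/5)²=529/25
  (1-37/5)²=1024/25
Σ(x-μ)² = 676/5
σ² = (676/5)/5 = 676/25

σ = √(676/25) ≈ 5.2000


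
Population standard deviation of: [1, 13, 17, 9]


Mean = 40/4 = 10
  (1-10)²=81
  (13-10)²=9
  (17-10)²=49
  (9-10)²=1
Σ(x-μ)² = 140
σ² = 140/4 = 35

σ = √(35) ≈ 5.9161


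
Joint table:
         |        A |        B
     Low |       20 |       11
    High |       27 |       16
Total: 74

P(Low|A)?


P(Low|A) = 20/(20+27) = 20/47

P = 20/47 ≈ 42.55%


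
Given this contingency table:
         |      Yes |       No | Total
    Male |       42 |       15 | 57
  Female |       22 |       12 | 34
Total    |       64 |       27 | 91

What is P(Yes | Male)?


P(Yes | Male) = 42/(42+15) = 42/57 = 14/19

P(Yes|Male) = 14/19 ≈ 73.68%


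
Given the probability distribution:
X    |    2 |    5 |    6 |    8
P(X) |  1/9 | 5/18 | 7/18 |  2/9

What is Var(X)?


E[X] = 103/18
E[X²] = 641/18
Var(X) = E[X²] - (E[X])² = 641/18 - 10609/324 = 929/324

Var(X) = 929/324 ≈ 2.8673


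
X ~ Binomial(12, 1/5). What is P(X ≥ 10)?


P(X ≥ 10) = Σ P(X=i) for i=10..12
P(X=10) = 1056/244140625
P(X=11) = 48/244140625
P(X=12) = 1/244140625
Sum = 221/48828125

P(X ≥ 10) = 221/48828125 ≈ 0.00%


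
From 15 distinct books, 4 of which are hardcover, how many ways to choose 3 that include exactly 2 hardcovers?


Choose 2 of the 4 hardcovers and 1 of the other 11 books:
C(4,2)×C(11,1) = 6×11 = 66

66


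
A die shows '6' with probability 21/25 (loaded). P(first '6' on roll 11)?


Geometric: P(X=11) = (1-p)^(k-1)×p = (4/25)^10×21/25 = 22020096/2384185791015625

P(X=11) = 22020096/2384185791015625 ≈ 0.00%


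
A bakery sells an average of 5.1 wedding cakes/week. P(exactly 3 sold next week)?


Poisson(λ=5.1): P(X=3) = e^(-λ)×λ^k/k!
= e^(-5.1) × 5.1^3 / 3!
≈ 0.006096746566 × 132.651 / 6 ≈ 0.134790

P(X=3) ≈ 0.134790 ≈ 13.48%


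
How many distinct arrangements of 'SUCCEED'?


Letters: 7, freq: {'S': 1, 'U': 1, 'C': 2, 'E': 2, 'D': 1}
7!/(1!×1!×2!×2!×1!) = 5040/4 = 1260

1260


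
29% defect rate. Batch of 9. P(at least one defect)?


P(all good) = (71/100)^9 = 45848500718449031/1000000000000000000
P(≥1 defect) = 954151499281550969/1000000000000000000

P = 954151499281550969/1000000000000000000 ≈ 95.42%


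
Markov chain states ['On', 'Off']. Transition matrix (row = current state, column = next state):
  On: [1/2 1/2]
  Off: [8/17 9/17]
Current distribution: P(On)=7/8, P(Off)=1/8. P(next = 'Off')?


P(next=Off) = Σᵢ P(now=i)×P(i→Off)
= 7/8×1/2 + 1/8×9/17
= 7/16 + 9/136 = 137/272

P = 137/272 ≈ 0.5037


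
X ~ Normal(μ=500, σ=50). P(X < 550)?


z = (550-500)/50 = 1.0
P(Z < 1.0) = 0.8413

P(X < 550) ≈ 0.8413


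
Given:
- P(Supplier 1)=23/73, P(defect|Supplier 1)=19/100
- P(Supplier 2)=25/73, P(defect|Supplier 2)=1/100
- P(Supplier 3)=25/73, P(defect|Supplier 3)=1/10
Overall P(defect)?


P(B) = Σ P(B|Aᵢ)×P(Aᵢ)
  19/100×23/73 = 437/7300
  1/100×25/73 = 1/292
  1/10×25/73 = 5/146
Sum = 178/1825

P(defect) = 178/1825 ≈ 9.75%


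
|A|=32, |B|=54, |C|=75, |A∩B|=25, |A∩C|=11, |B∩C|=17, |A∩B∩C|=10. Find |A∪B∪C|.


|A∪B∪C| = 32+54+75-25-11-17+10 = 118

|A∪B∪C| = 118


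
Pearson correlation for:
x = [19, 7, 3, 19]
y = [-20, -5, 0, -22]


n=4, Σx=48, Σy=-47, Σxy=-833, Σx²=780, Σy²=909
r = (4×(-833) - 48×(-47))/√((4×780 - 48²)(4×909 - (-47)²))
= -1076/√(816×1427) = -1076/√1164432 ≈ -1076/1079.0885 ≈ -0.9971

r ≈ -0.9971


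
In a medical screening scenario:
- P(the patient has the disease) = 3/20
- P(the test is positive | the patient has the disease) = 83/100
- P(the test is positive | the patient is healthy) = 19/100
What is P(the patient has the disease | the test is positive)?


Using Bayes' theorem:
P(A|B) = P(B|A)·P(A) / P(B)

P(the test is positive) = 83/100 × 3/20 + 19/100 × 17/20
= 249/2000 + 323/2000 = 143/500

P(the patient has the disease|the test is positive) = (249/2000) / (143/500) = 249/572

P(the patient has the disease|the test is positive) = 249/572 ≈ 43.53%


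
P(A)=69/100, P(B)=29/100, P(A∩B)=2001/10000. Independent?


P(A)×P(B) = 2001/10000
P(A∩B) = 2001/10000
Equal ✓ → Independent

Yes, independent


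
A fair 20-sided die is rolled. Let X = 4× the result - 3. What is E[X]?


E[die] = (1+20)/2 = 21/2
E[X] = 4×21/2 - 3 = 39

E[X] = 39


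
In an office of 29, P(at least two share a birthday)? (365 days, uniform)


P(all different) = Π(365-i)/365 for i=0..28
= 0.319031
P(match) = 1 - 0.319031 = 0.680969

P ≈ 0.6810 ≈ 68.10%


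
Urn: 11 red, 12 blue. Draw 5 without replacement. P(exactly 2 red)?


Hypergeometric: C(11,2)×C(12,3)/C(23,5)
= 55×220/33649 = 1100/3059

P(X=2) = 1100/3059 ≈ 35.96%


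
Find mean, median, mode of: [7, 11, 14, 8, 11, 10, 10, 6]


Sorted: [6, 7, 8, 10, 10, 11, 11, 14]
Mean = 77/8
Median = 10
Freq: {7: 1, 11: 2, 14: 1, 8: 1, 10: 2, 6: 1}
Mode: [10, 11]

Mean=77/8, Median=10, Mode=[10, 11]


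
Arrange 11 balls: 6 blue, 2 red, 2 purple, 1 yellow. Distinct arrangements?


11!/(6!×2!×2!×1!) = 13860

13860


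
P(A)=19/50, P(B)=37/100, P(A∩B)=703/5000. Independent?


P(A)×P(B) = 703/5000
P(A∩B) = 703/5000
Equal ✓ → Independent

Yes, independent


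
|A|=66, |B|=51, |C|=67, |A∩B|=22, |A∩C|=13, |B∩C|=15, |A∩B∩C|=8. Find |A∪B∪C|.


|A∪B∪C| = 66+51+67-22-13-15+8 = 142

|A∪B∪C| = 142


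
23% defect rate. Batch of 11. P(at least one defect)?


P(all good) = (77/100)^11 = 564154396389137449973/10000000000000000000000
P(≥1 defect) = 9435845603610862550027/10000000000000000000000

P = 9435845603610862550027/10000000000000000000000 ≈ 94.36%


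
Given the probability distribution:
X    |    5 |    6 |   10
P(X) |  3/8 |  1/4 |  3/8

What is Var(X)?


E[X] = 57/8
E[X²] = 447/8
Var(X) = E[X²] - (E[X])² = 447/8 - 3249/64 = 327/64

Var(X) = 327/64 ≈ 5.1094


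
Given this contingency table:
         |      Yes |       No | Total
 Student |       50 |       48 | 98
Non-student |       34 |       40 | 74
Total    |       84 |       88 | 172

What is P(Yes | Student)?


P(Yes | Student) = 50/(50+48) = 50/98 = 25/49

P(Yes|Student) = 25/49 ≈ 51.02%


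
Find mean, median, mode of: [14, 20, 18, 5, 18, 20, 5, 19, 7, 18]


Sorted: [5, 5, 7, 14, 18, 18, 18, 19, 20, 20]
Mean = 144/10 = 72/5
Median = 18
Freq: {14: 1, 20: 2, 18: 3, 5: 2, 19: 1, 7: 1}
Mode: [18]

Mean=72/5, Median=18, Mode=18


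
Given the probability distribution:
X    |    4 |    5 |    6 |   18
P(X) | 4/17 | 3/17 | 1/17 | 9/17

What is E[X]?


E[X] = Σ x·P(X=x)
= (4)×(4/17) + (5)×(3/17) + (6)×(1/17) + (18)×(9/17)
= 199/17

E[X] = 199/17


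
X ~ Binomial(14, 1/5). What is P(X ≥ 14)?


P(X ≥ 14) = Σ P(X=i) for i=14..14
P(X=14) = 1/6103515625
Sum = 1/6103515625

P(X ≥ 14) = 1/6103515625 ≈ 0.00%


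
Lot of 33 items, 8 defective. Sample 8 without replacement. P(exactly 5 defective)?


Hypergeometric: C(8,5)×C(25,3)/C(33,8)
= 56×2300/13884156 = 32200/3471039

P(X=5) = 32200/3471039 ≈ 0.93%


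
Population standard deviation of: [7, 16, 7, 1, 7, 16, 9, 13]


Mean = 76/8 = 19/2
  (7-19/2)²=25/4
  (16-19/2)²=169/4
  (7-19/2)²=25/4
  (1-19/2)²=289/4
  (7-19/2)²=25/4
  (16-19/2)²=169/4
  (9-19/2)²=1/4
  (13-19/2)²=49/4
Σ(x-μ)² = 188
σ² = 188/8 = 47/2

σ = √(47/2) ≈ 4.8477


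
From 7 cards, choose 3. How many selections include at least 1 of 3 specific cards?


Complement: C(7,3) - C(4,3) = 35 - 4 = 31

31


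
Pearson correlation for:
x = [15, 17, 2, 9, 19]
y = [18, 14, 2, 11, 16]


n=5, Σx=62, Σy=61, Σxy=915, Σx²=960, Σy²=901
r = (5×915 - 62×61)/√((5×960 - 62²)(5×901 - 61²))
= 793/√(956×784) = 793/√749504 ≈ 793/865.7390 ≈ 0.9160

r ≈ 0.9160


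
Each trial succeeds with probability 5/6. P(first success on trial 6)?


Geometric: P(X=6) = (1-p)^(k-1)×p = (1/6)^5×5/6 = 5/46656

P(X=6) = 5/46656 ≈ 0.01%


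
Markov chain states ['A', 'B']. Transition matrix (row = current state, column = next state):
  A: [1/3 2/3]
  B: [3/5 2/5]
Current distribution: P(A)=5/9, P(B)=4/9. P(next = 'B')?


P(next=B) = Σᵢ P(now=i)×P(i→B)
= 5/9×2/3 + 4/9×2/5
= 10/27 + 8/45 = 74/135

P = 74/135 ≈ 0.5481


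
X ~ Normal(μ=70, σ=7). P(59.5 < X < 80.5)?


z₁=(59.5-70)/7=-1.5, z₂=(80.5-70)/7=1.5
P = Φ(1.5) - Φ(-1.5) = 0.933193 - 0.066807 = 0.866386 ≈ 0.8664

P(59.5 < X < 80.5) ≈ 0.8664


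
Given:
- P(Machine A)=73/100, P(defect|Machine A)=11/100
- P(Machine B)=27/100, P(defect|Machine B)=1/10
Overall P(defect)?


P(B) = Σ P(B|Aᵢ)×P(Aᵢ)
  11/100×73/100 = 803/10000
  1/10×27/100 = 27/1000
Sum = 1073/10000

P(defect) = 1073/10000 ≈ 10.73%


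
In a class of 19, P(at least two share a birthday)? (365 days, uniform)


P(all different) = Π(365-i)/365 for i=0..18
= 0.620881
P(match) = 1 - 0.620881 = 0.379119

P ≈ 0.3791 ≈ 37.91%


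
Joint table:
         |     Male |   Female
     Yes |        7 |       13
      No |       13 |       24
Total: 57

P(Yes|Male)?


P(Yes|Male) = 7/(7+13) = 7/20

P = 7/20 ≈ 35.00%


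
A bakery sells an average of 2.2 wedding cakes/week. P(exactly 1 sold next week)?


Poisson(λ=2.2): P(X=1) = e^(-λ)×λ^k/k!
= e^(-2.2) × 2.2^1 / 1!
≈ 0.1108031584 × 2.2 / 1 ≈ 0.243767

P(X=1) ≈ 0.243767 ≈ 24.38%


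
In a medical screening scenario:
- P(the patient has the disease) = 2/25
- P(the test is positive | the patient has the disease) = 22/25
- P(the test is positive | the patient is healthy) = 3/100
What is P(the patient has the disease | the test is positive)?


Using Bayes' theorem:
P(A|B) = P(B|A)·P(A) / P(B)

P(the test is positive) = 22/25 × 2/25 + 3/100 × 23/25
= 44/625 + 69/2500 = 49/500

P(the patient has the disease|the test is positive) = (44/625) / (49/500) = 176/245

P(the patient has the disease|the test is positive) = 176/245 ≈ 71.84%


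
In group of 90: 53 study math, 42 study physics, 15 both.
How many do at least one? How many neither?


|A∪B| = 53+42-15 = 80
Neither = 90-80 = 10

At least one: 80; Neither: 10


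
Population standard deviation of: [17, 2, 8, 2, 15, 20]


Mean = 64/6 = 32/3
  (17-32/3)²=361/9
  (2-32/3)²=676/9
  (8-32/3)²=64/9
  (2-32/3)²=676/9
  (15-32/3)²=169/9
  (20-32/3)²=784/9
Σ(x-μ)² = 910/3
σ² = (910/3)/6 = 455/9

σ = √(455/9) ≈ 7.1102


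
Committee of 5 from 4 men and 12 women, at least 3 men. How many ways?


Count by #men:
  3M,2W: C(4,3)×C(12,2)=264
  4M,1W: C(4,4)×C(12,1)=12
Total = 276

276


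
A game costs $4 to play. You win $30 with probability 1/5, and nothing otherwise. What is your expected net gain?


E[gain] = (30-4)×1/5 + (-4)×4/5
= 26/5 - 16/5 = 2

Expected net gain = $2 ≈ $2.00


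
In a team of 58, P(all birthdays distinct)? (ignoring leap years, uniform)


P(all different) = Π(365-i)/365 for i=0..57
= (365/365)×(364/365)×...×(308/365)
= 0.008335

P ≈ 0.0083 ≈ 0.83%


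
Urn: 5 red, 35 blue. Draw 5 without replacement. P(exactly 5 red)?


Hypergeometric: C(5,5)×C(35,0)/C(40,5)
= 1×1/658008 = 1/658008

P(X=5) = 1/658008 ≈ 0.00%


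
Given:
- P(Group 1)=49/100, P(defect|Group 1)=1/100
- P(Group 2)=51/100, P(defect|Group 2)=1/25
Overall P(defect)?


P(B) = Σ P(B|Aᵢ)×P(Aᵢ)
  1/100×49/100 = 49/10000
  1/25×51/100 = 51/2500
Sum = 253/10000

P(defect) = 253/10000 ≈ 2.53%


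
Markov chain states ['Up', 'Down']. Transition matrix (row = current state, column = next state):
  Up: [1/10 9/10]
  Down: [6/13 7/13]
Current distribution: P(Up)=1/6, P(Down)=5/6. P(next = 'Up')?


P(next=Up) = Σᵢ P(now=i)×P(i→Up)
= 1/6×1/10 + 5/6×6/13
= 1/60 + 5/13 = 313/780

P = 313/780 ≈ 0.4013


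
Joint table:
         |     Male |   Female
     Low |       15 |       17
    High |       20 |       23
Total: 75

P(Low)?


P(Low) = (15+17)/75 = 32/75

P(Low) = 32/75 ≈ 42.67%


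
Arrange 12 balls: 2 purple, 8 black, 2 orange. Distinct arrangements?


12!/(2!×8!×2!) = 2970

2970


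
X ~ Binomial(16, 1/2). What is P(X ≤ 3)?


P(X ≤ 3) = Σ P(X=i) for i=0..3
P(X=0) = 1/65536
P(X=1) = 1/4096
P(X=2) = 15/8192
P(X=3) = 35/4096
Sum = 697/65536

P(X ≤ 3) = 697/65536 ≈ 1.06%


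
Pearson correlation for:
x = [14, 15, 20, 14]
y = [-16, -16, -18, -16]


n=4, Σx=63, Σy=-66, Σxy=-1048, Σx²=1017, Σy²=1092
r = (4×(-1048) - 63×(-66))/√((4×1017 - 63²)(4×1092 - (-66)²))
= -34/√(99×12) = -34/√1188 ≈ -34/34.4674 ≈ -0.9864

r ≈ -0.9864


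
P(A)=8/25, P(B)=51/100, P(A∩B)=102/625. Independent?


P(A)×P(B) = 102/625
P(A∩B) = 102/625
Equal ✓ → Independent

Yes, independent


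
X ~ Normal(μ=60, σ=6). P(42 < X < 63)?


z₁=(42-60)/6=-3.0, z₂=(63-60)/6=0.5
P = Φ(0.5) - Φ(-3.0) = 0.691462 - 0.001350 = 0.690112 ≈ 0.6901

P(42 < X < 63) ≈ 0.6901


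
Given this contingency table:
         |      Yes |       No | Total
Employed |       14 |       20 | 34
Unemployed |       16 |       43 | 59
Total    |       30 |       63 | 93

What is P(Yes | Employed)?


P(Yes | Employed) = 14/(14+20) = 14/34 = 7/17

P(Yes|Employed) = 7/17 ≈ 41.18%


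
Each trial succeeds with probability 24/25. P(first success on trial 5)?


Geometric: P(X=5) = (1-p)^(k-1)×p = (1/25)^4×24/25 = 24/9765625

P(X=5) = 24/9765625 ≈ 0.00%


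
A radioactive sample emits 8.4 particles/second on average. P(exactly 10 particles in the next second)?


Poisson(λ=8.4): P(X=10) = e^(-λ)×λ^k/k!
= e^(-8.4) × 8.4^10 / 10!
≈ 0.0002248673242 × 1749012287.66 / 3628800 ≈ 0.108382

P(X=10) ≈ 0.108382 ≈ 10.84%


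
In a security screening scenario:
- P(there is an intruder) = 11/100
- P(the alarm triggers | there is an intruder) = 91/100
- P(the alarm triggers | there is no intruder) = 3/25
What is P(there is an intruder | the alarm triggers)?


Using Bayes' theorem:
P(A|B) = P(B|A)·P(A) / P(B)

P(the alarm triggers) = 91/100 × 11/100 + 3/25 × 89/100
= 1001/10000 + 267/2500 = 2069/10000

P(there is an intruder|the alarm triggers) = (1001/10000) / (2069/10000) = 1001/2069

P(there is an intruder|the alarm triggers) = 1001/2069 ≈ 48.38%


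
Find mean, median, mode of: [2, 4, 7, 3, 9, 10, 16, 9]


Sorted: [2, 3, 4, 7, 9, 9, 10, 16]
Mean = 60/8 = 15/2
Median = 8
Freq: {2: 1, 4: 1, 7: 1, 3: 1, 9: 2, 10: 1, 16: 1}
Mode: [9]

Mean=15/2, Median=8, Mode=9


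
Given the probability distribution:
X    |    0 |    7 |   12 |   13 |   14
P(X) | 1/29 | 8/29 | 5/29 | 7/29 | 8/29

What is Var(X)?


E[X] = 11
E[X²] = 3863/29
Var(X) = E[X²] - (E[X])² = 3863/29 - 121 = 354/29

Var(X) = 354/29 ≈ 12.2069


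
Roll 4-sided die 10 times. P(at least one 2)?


P(no 2)^10 = (3/4)^10 = 59049/1048576
P(≥1) = 1 - 59049/1048576 = 989527/1048576

P = 989527/1048576 ≈ 94.37%


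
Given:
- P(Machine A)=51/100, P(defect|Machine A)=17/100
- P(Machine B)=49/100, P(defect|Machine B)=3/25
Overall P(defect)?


P(B) = Σ P(B|Aᵢ)×P(Aᵢ)
  17/100×51/100 = 867/10000
  3/25×49/100 = 147/2500
Sum = 291/2000

P(defect) = 291/2000 ≈ 14.55%


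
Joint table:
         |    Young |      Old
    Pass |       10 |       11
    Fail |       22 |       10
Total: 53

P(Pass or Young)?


P(Pass∨Young) = P(Pass) + P(Young) - P(Pass∧Young)
= (21 + 32 - 10)/53 = 43/53

P = 43/53 ≈ 81.13%


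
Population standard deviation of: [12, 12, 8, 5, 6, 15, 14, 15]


Mean = 87/8
  (12-87/8)²=81/64
  (12-87/8)²=81/64
  (8-87/8)²=529/64
  (5-87/8)²=2209/64
  (6-87/8)²=1521/64
  (15-87/8)²=1089/64
  (14-87/8)²=625/64
  (15-87/8)²=1089/64
Σ(x-μ)² = 903/8
σ² = (903/8)/8 = 903/64

σ = √(903/64) ≈ 3.7562


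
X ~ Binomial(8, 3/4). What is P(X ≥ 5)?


P(X ≥ 5) = Σ P(X=i) for i=5..8
P(X=5) = 1701/8192
P(X=6) = 5103/16384
P(X=7) = 2187/8192
P(X=8) = 6561/65536
Sum = 58077/65536

P(X ≥ 5) = 58077/65536 ≈ 88.62%


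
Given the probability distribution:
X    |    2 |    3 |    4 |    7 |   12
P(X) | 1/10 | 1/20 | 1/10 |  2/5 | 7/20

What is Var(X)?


E[X] = 31/4
E[X²] = 1449/20
Var(X) = E[X²] - (E[X])² = 1449/20 - 961/16 = 991/80

Var(X) = 991/80 ≈ 12.3875


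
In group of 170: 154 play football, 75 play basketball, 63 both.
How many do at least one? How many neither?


|A∪B| = 154+75-63 = 166
Neither = 170-166 = 4

At least one: 166; Neither: 4


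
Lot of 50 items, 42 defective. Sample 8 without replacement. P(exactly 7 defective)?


Hypergeometric: C(42,7)×C(8,1)/C(50,8)
= 26978328×8/536878650 = 35971104/89479775

P(X=7) = 35971104/89479775 ≈ 40.20%


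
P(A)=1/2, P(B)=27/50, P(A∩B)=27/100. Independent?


P(A)×P(B) = 27/100
P(A∩B) = 27/100
Equal ✓ → Independent

Yes, independent


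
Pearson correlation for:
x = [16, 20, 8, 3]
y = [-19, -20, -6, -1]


n=4, Σx=47, Σy=-46, Σxy=-755, Σx²=729, Σy²=798
r = (4×(-755) - 47×(-46))/√((4×729 - 47²)(4×798 - (-46)²))
= -858/√(707×1076) = -858/√760732 ≈ -858/872.1995 ≈ -0.9837

r ≈ -0.9837


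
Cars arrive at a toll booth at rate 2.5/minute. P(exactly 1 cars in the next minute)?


Poisson(λ=2.5): P(X=1) = e^(-λ)×λ^k/k!
= e^(-2.5) × 2.5^1 / 1!
≈ 0.08208499862 × 2.5 / 1 ≈ 0.205212

P(X=1) ≈ 0.205212 ≈ 20.52%


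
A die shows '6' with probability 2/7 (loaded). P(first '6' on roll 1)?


Geometric: P(X=1) = (1-p)^(k-1)×p = (5/7)^0×2/7 = 2/7

P(X=1) = 2/7 ≈ 28.57%


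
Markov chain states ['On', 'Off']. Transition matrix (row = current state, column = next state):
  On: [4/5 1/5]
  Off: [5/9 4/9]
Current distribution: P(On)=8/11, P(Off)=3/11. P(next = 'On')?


P(next=On) = Σᵢ P(now=i)×P(i→On)
= 8/11×4/5 + 3/11×5/9
= 32/55 + 5/33 = 11/15

P = 11/15 ≈ 0.7333


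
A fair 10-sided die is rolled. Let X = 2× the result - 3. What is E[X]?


E[die] = (1+10)/2 = 11/2
E[X] = 2×11/2 - 3 = 8

E[X] = 8


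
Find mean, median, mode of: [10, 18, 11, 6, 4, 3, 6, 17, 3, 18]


Sorted: [3, 3, 4, 6, 6, 10, 11, 17, 18, 18]
Mean = 96/10 = 48/5
Median = 8
Freq: {10: 1, 18: 2, 11: 1, 6: 2, 4: 1, 3: 2, 17: 1}
Mode: [3, 6, 18]

Mean=48/5, Median=8, Mode=[3, 6, 18]


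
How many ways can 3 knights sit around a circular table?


Circular arrangements of 3 distinct objects: fix one position to break rotational symmetry.
(n-1)! = 2! = 2

2


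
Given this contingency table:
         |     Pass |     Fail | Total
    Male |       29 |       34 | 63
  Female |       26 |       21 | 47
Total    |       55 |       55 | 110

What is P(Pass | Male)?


P(Pass | Male) = 29/(29+34) = 29/63

P(Pass|Male) = 29/63 ≈ 46.03%


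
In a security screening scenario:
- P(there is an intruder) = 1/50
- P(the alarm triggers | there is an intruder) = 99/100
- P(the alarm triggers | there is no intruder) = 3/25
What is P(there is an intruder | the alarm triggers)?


Using Bayes' theorem:
P(A|B) = P(B|A)·P(A) / P(B)

P(the alarm triggers) = 99/100 × 1/50 + 3/25 × 49/50
= 99/5000 + 147/1250 = 687/5000

P(there is an intruder|the alarm triggers) = (99/5000) / (687/5000) = 33/229

P(there is an intruder|the alarm triggers) = 33/229 ≈ 14.41%


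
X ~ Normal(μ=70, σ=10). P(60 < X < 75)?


z₁=(60-70)/10=-1.0, z₂=(75-70)/10=0.5
P = Φ(0.5) - Φ(-1.0) = 0.691462 - 0.158655 = 0.532807 ≈ 0.5328

P(60 < X < 75) ≈ 0.5328


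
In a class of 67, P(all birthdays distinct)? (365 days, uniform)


P(all different) = Π(365-i)/365 for i=0..66
= (365/365)×(364/365)×...×(299/365)
= 0.001560

P ≈ 0.0016 ≈ 0.16%


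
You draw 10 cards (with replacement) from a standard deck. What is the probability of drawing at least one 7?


P(not a 7) = 48/52 = 12/13
P(none in 10 draws) = (12/13)^10 = 61917364224/137858491849
P(≥1 7) = 1 - 61917364224/137858491849 = 75941127625/137858491849

P = 75941127625/137858491849 ≈ 55.09%


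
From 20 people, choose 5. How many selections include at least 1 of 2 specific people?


Complement: C(20,5) - C(18,5) = 15504 - 8568 = 6936

6936


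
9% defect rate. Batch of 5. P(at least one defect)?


P(all good) = (91/100)^5 = 6240321451/10000000000
P(≥1 defect) = 3759678549/10000000000

P = 3759678549/10000000000 ≈ 37.60%


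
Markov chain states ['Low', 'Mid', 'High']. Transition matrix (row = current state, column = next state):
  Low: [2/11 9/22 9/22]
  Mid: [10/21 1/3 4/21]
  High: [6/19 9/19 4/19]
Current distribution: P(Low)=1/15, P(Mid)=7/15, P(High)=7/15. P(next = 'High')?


P(next=High) = Σᵢ P(now=i)×P(i→High)
= 1/15×9/22 + 7/15×4/21 + 7/15×4/19
= 3/110 + 4/45 + 28/285 = 4033/18810

P = 4033/18810 ≈ 0.2144


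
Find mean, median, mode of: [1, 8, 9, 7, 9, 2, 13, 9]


Sorted: [1, 2, 7, 8, 9, 9, 9, 13]
Mean = 58/8 = 29/4
Median = 17/2
Freq: {1: 1, 8: 1, 9: 3, 7: 1, 2: 1, 13: 1}
Mode: [9]

Mean=29/4, Median=17/2, Mode=9


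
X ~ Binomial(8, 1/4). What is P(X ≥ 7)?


P(X ≥ 7) = Σ P(X=i) for i=7..8
P(X=7) = 3/8192
P(X=8) = 1/65536
Sum = 25/65536

P(X ≥ 7) = 25/65536 ≈ 0.04%


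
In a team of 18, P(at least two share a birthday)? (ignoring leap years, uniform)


P(all different) = Π(365-i)/365 for i=0..17
= 0.653089
P(match) = 1 - 0.653089 = 0.346911

P ≈ 0.3469 ≈ 34.69%


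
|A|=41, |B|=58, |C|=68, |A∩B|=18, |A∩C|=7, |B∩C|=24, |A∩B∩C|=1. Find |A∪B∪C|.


|A∪B∪C| = 41+58+68-18-7-24+1 = 119

|A∪B∪C| = 119


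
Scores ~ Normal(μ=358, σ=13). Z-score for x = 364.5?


z = (x - μ)/σ = (364.5 - 358)/13 = 0.5

z = 0.5


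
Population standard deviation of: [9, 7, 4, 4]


Mean = 24/4 = 6
  (9-6)²=9
  (7-6)²=1
  (4-6)²=4
  (4-6)²=4
Σ(x-μ)² = 18
σ² = 18/4 = 9/2

σ = √(9/2) ≈ 2.1213


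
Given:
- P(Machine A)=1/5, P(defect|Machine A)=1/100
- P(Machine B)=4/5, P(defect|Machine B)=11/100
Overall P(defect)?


P(B) = Σ P(B|Aᵢ)×P(Aᵢ)
  1/100×1/5 = 1/500
  11/100×4/5 = 11/125
Sum = 9/100

P(defect) = 9/100 ≈ 9.00%
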